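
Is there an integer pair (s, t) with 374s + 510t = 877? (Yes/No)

No

By Bézout, 374s + 510t = 877 has integer solutions iff gcd(374, 510) | 877.
Euclid: 510 = 1·374 + 136; 374 = 2·136 + 102; 136 = 1·102 + 34; 102 = 3·34 + 0. gcd = 34; 877 mod 34 = 27. No.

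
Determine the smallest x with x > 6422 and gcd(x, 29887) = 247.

6669

Multiples of 247 above 6422: 247·27, 247·28, … . Need the cofactor coprime to 29887/247 = 121.
Checking s = 27, 28, … the first with gcd(s, 121) = 1 is s = 27, giving 6669.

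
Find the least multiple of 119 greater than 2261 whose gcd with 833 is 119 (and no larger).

2380

Multiples of 119 above 2261: 119·20, 119·21, … . Need the cofactor coprime to 833/119 = 7.
Checking s = 20, 21, … the first with gcd(s, 7) = 1 is s = 20, giving 2380.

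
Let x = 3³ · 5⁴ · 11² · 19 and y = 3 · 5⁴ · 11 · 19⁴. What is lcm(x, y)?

266099191875

max exponent per prime: 3³ · 5⁴ · 11² · 19⁴ = 266099191875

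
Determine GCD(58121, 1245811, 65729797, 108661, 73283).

gcd(58121, 1245811): 1245811 = 21·58121 + 25270; 58121 = 2·25270 + 7581; 25270 = 3·7581 + 2527; 7581 = 3·2527 + 0 → 2527
gcd(2527, 65729797): 65729797 = 26011·2527 + 0 → 2527
gcd(2527, 108661): 108661 = 43·2527 + 0 → 2527
gcd(2527, 73283): 73283 = 29·2527 + 0 → 2527

2527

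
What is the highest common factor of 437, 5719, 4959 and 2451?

19

gcd(437, 5719): 5719 = 13·437 + 38; 437 = 11·38 + 19; 38 = 2·19 + 0 → 19
gcd(19, 4959): 4959 = 261·19 + 0 → 19
gcd(19, 2451): 2451 = 129·19 + 0 → 19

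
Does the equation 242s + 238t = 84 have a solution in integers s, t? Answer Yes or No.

Yes

gcd(242, 238): 242 = 1·238 + 4; 238 = 59·4 + 2; 4 = 2·2 + 0 → 2
2 divides 84, so a solution exists.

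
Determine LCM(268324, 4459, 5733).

219757356

lcm(268324, 4459) = 268324·4459/gcd = 1196456716/49 = 24417484
lcm(24417484, 5733) = 24417484·5733/gcd = 139985435772/637 = 219757356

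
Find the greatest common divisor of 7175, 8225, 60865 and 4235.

35

gcd(7175, 8225): 8225 = 1·7175 + 1050; 7175 = 6·1050 + 875; 1050 = 1·875 + 175; 875 = 5·175 + 0 → 175
gcd(175, 60865): 60865 = 347·175 + 140; 175 = 1·140 + 35; 140 = 4·35 + 0 → 35
gcd(35, 4235): 4235 = 121·35 + 0 → 35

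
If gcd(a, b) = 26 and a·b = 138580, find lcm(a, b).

5330

For any two positive integers, gcd × lcm equals their product. Hence lcm = 138580 / 26 = 5330.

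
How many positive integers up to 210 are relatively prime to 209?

Prime factors of 209: 11, 19. Count integers ≤ 210 divisible by none of them.
By inclusion–exclusion: 210 − ⌊210/11⌋ − ⌊210/19⌋ + ⌊210/209⌋ = 181.

181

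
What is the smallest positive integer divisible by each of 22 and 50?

22 = 2 · 11; 50 = 2 · 5²
max exponents: 2 · 5² · 11 = 550

550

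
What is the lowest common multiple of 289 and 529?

152881

gcd first: 529 = 1·289 + 240; 289 = 1·240 + 49; 240 = 4·49 + 44; 49 = 1·44 + 5; 44 = 8·5 + 4; 5 = 1·4 + 1; 4 = 4·1 + 0 → gcd = 1
lcm = 289·529/gcd = 152881/1 = 152881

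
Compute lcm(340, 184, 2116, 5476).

492456680

lcm(340, 184) = 340·184/gcd = 62560/4 = 15640
lcm(15640, 2116) = 15640·2116/gcd = 33094240/92 = 359720
lcm(359720, 5476) = 359720·5476/gcd = 1969826720/4 = 492456680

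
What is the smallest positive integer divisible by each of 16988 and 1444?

6132668

16988 = 2² · 31 · 137; 1444 = 2² · 19²
max exponents: 2² · 19² · 31 · 137 = 6132668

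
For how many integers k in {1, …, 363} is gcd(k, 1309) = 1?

Prime factors of 1309: 7, 11, 17. Count integers ≤ 363 divisible by none of them.
By inclusion–exclusion: 363 − ⌊363/7⌋ − ⌊363/11⌋ − ⌊363/17⌋ + ⌊363/77⌋ + ⌊363/119⌋ + ⌊363/187⌋ − ⌊363/1309⌋ = 266.

266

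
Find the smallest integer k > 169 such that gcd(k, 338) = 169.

gcd(k, 338) = 169 forces 169 | k; write k = 169s. Then gcd(169s, 169·2) = 169·gcd(s, 2), so need gcd(s, 2) = 1.
169s > 169 gives s ≥ 2. The least s ≥ 2 coprime to 2 is 3, so k = 169·3 = 507.

507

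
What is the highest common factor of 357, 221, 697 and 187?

17

gcd(357, 221): 357 = 1·221 + 136; 221 = 1·136 + 85; 136 = 1·85 + 51; 85 = 1·51 + 34; 51 = 1·34 + 17; 34 = 2·17 + 0 → 17
gcd(17, 697): 697 = 41·17 + 0 → 17
gcd(17, 187): 187 = 11·17 + 0 → 17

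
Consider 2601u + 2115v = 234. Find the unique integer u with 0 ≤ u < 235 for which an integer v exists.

44

gcd(2601, 2115) = 9 (Euclid: 2601 = 1·2115 + 486; 2115 = 4·486 + 171; 486 = 2·171 + 144; 171 = 1·144 + 27; 144 = 5·27 + 9; 27 = 3·9 + 0), and 9 | 234.
Extended Euclid: 2601·(74) + 2115·(-91) = 9. Scale by 26: u₀ = 1924.
General solution u = u₀ + 235t; reducing mod 235 gives u = 44 (and v = -54).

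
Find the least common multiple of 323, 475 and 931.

395675

323 = 17 · 19; 475 = 5² · 19; 931 = 7² · 19
lcm takes max exponent of each prime: 5² · 7² · 17 · 19 = 395675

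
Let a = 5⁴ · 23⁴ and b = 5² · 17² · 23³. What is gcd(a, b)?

min exponent per shared prime: 5² · 23³ = 304175

304175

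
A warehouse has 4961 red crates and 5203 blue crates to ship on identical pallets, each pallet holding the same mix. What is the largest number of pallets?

4961 = 11² · 41
5203 = 11² · 43
Common: 11² = 121

121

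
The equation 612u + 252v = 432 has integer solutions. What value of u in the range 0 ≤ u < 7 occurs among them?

4

Reduce mod 252: 612u ≡ 432 (mod 252). With g = gcd(612, 252) = 36 dividing 432, divide through: 17u ≡ 12 (mod 7).
Since gcd(17, 7) = 1, u ≡ 12·(17)⁻¹ ≡ 4 (mod 7). Smallest non-negative: 4.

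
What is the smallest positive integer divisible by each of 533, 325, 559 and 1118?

1145950

533 = 13 · 41; 325 = 5² · 13; 559 = 13 · 43; 1118 = 2 · 13 · 43
lcm takes max exponent of each prime: 2 · 5² · 13 · 41 · 43 = 1145950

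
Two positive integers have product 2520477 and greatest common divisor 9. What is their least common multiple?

For any two positive integers, gcd × lcm equals their product. Hence lcm = 2520477 / 9 = 280053.

280053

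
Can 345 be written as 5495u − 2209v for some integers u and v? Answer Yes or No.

Yes

By Bézout, 5495u − 2209v = 345 has integer solutions iff gcd(5495, 2209) | 345.
Euclid: 5495 = 2·2209 + 1077; 2209 = 2·1077 + 55; 1077 = 19·55 + 32; 55 = 1·32 + 23; 32 = 1·23 + 9; 23 = 2·9 + 5; 9 = 1·5 + 4; 5 = 1·4 + 1; 4 = 4·1 + 0. gcd = 1; 345 mod 1 = 0. Yes.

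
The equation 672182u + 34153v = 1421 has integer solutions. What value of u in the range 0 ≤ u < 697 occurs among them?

430

Euclid: 672182 = 19·34153 + 23275; 34153 = 1·23275 + 10878; 23275 = 2·10878 + 1519; 10878 = 7·1519 + 245; 1519 = 6·245 + 49; 245 = 5·49 + 0 → gcd = 49; 1421 = 49·29.
Back-substitution yields 672182·(135) + 34153·(-2657) = 49, so one solution is u = 135·29 = 3915, v = -2657·29 = -77053.
Solutions in u differ by 34153/49 = 697; the one in [0, 697) is 3915 mod 697 = 430.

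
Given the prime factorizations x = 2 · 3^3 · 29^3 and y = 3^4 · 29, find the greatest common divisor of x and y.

min exponent per shared prime: 3^3 · 29 = 783

783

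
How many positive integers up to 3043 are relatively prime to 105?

1391

Prime factors of 105: 3, 5, 7. Count integers ≤ 3043 divisible by none of them.
By inclusion–exclusion: 3043 − ⌊3043/3⌋ − ⌊3043/5⌋ − ⌊3043/7⌋ + ⌊3043/15⌋ + ⌊3043/21⌋ + ⌊3043/35⌋ − ⌊3043/105⌋ = 1391.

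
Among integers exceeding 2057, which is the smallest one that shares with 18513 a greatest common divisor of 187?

2431

Multiples of 187 above 2057: 187·12, 187·13, … . Need the cofactor coprime to 18513/187 = 99.
Checking s = 12, 13, … the first with gcd(s, 99) = 1 is s = 13, giving 2431.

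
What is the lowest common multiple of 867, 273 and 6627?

174283473

867 = 3 · 17²; 273 = 3 · 7 · 13; 6627 = 3 · 47²
lcm takes max exponent of each prime: 3 · 7 · 13 · 17² · 47² = 174283473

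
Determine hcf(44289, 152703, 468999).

9

gcd(44289, 152703): 152703 = 3·44289 + 19836; 44289 = 2·19836 + 4617; 19836 = 4·4617 + 1368; 4617 = 3·1368 + 513; 1368 = 2·513 + 342; 513 = 1·342 + 171; 342 = 2·171 + 0 → 171
gcd(171, 468999): 468999 = 2742·171 + 117; 171 = 1·117 + 54; 117 = 2·54 + 9; 54 = 6·9 + 0 → 9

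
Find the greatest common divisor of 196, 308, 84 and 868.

28

gcd(196, 308): 308 = 1·196 + 112; 196 = 1·112 + 84; 112 = 1·84 + 28; 84 = 3·28 + 0 → 28
gcd(28, 84): 84 = 3·28 + 0 → 28
gcd(28, 868): 868 = 31·28 + 0 → 28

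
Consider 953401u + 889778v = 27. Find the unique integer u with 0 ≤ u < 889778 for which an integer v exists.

78233

Reduce mod 889778: 953401u ≡ 27 (mod 889778). With g = gcd(953401, 889778) = 1 dividing 27, divide through: 953401u ≡ 27 (mod 889778).
Since gcd(953401, 889778) = 1, u ≡ 27·(953401)⁻¹ ≡ 78233 (mod 889778). Smallest non-negative: 78233.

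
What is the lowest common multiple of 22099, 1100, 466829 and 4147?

lcm(22099, 1100) = 22099·1100/gcd = 24308900/11 = 2209900
lcm(2209900, 466829) = 2209900·466829/gcd = 1031645407100/11 = 93785946100
lcm(93785946100, 4147) = 93785946100·4147/gcd = 388930318476700/11 = 35357301679700

35357301679700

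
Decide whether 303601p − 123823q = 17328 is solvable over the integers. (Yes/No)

Yes

gcd(303601, 123823): 303601 = 2·123823 + 55955; 123823 = 2·55955 + 11913; 55955 = 4·11913 + 8303; 11913 = 1·8303 + 3610; 8303 = 2·3610 + 1083; 3610 = 3·1083 + 361; 1083 = 3·361 + 0 → 361
361 divides 17328, so a solution exists.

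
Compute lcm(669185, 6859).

4589939915

gcd first: 669185 = 97·6859 + 3862; 6859 = 1·3862 + 2997; 3862 = 1·2997 + 865; 2997 = 3·865 + 402; 865 = 2·402 + 61; 402 = 6·61 + 36; 61 = 1·36 + 25; 36 = 1·25 + 11; 25 = 2·11 + 3; 11 = 3·3 + 2; 3 = 1·2 + 1; 2 = 2·1 + 0 → gcd = 1
lcm = 669185·6859/gcd = 4589939915/1 = 4589939915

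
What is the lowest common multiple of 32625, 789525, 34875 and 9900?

lcm(32625, 789525) = 32625·789525/gcd = 25758253125/6525 = 3947625
lcm(3947625, 34875) = 3947625·34875/gcd = 137673421875/1125 = 122376375
lcm(122376375, 9900) = 122376375·9900/gcd = 1211526112500/2475 = 489505500

489505500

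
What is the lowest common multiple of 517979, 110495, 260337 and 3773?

lcm(517979, 110495) = 517979·110495/gcd = 57234089605/539 = 106185695
lcm(106185695, 260337) = 106185695·260337/gcd = 27644065279215/539 = 51287690685
lcm(51287690685, 3773) = 51287690685·3773/gcd = 193508456954505/3773 = 51287690685

51287690685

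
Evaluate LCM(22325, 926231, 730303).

41831810612725

lcm(22325, 926231) = 22325·926231/gcd = 20678107075/19 = 1088321425
lcm(1088321425, 730303) = 1088321425·730303/gcd = 794804401641775/19 = 41831810612725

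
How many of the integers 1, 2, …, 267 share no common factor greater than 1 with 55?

Prime factors of 55: 5, 11. Count integers ≤ 267 divisible by none of them.
By inclusion–exclusion: 267 − ⌊267/5⌋ − ⌊267/11⌋ + ⌊267/55⌋ = 194.

194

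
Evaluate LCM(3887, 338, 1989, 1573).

lcm(3887, 338) = 3887·338/gcd = 1313806/169 = 7774
lcm(7774, 1989) = 7774·1989/gcd = 15462486/13 = 1189422
lcm(1189422, 1573) = 1189422·1573/gcd = 1870960806/13 = 143920062

143920062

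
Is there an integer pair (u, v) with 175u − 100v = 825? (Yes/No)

Yes

By Bézout, 175u − 100v = 825 has integer solutions iff gcd(175, 100) | 825.
Euclid: 175 = 1·100 + 75; 100 = 1·75 + 25; 75 = 3·25 + 0. gcd = 25; 825 mod 25 = 0. Yes.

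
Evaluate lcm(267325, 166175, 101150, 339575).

267325 = 5² · 17² · 37; 166175 = 5² · 17² · 23; 101150 = 2 · 5² · 7 · 17²; 339575 = 5² · 17² · 47
lcm takes max exponent of each prime: 2 · 5² · 7 · 17² · 23 · 37 · 47 = 4045696550

4045696550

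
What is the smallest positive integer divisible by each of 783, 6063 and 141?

lcm(783, 6063) = 783·6063/gcd = 4747329/3 = 1582443
lcm(1582443, 141) = 1582443·141/gcd = 223124463/141 = 1582443

1582443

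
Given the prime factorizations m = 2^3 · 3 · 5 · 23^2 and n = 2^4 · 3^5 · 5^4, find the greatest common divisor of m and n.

120

min exponent per shared prime: 2^3 · 3 · 5 = 120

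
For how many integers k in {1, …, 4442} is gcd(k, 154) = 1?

1731

154 = 2·7·11. Inclusion–exclusion on these primes:
4442 − ⌊4442/2⌋ − ⌊4442/7⌋ − ⌊4442/11⌋ + ⌊4442/14⌋ + ⌊4442/22⌋ + ⌊4442/77⌋ − ⌊4442/154⌋ = 1731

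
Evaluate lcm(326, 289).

94214

gcd first: 326 = 1·289 + 37; 289 = 7·37 + 30; 37 = 1·30 + 7; 30 = 4·7 + 2; 7 = 3·2 + 1; 2 = 2·1 + 0 → gcd = 1
lcm = 326·289/gcd = 94214/1 = 94214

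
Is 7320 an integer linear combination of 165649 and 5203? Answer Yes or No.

By Bézout, 165649s + 5203t = 7320 has integer solutions iff gcd(165649, 5203) | 7320.
Euclid: 165649 = 31·5203 + 4356; 5203 = 1·4356 + 847; 4356 = 5·847 + 121; 847 = 7·121 + 0. gcd = 121; 7320 mod 121 = 60. No.

No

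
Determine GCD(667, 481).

1

Euclid: 667 = 1·481 + 186; 481 = 2·186 + 109; 186 = 1·109 + 77; 109 = 1·77 + 32; 77 = 2·32 + 13; 32 = 2·13 + 6; 13 = 2·6 + 1; 6 = 6·1 + 0. Last nonzero remainder: 1.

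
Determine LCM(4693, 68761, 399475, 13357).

4693 = 13 · 19²; 68761 = 7 · 11 · 19 · 47; 399475 = 5² · 19 · 29²; 13357 = 19² · 37
lcm takes max exponent of each prime: 5² · 7 · 11 · 13 · 19² · 29² · 37 · 47 = 13212252528475

13212252528475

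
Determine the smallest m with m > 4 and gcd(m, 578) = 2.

578 = 2·289. Any m with gcd(m, 578) = 2 is a multiple of 2, say 2s, with s coprime to 289.
Need s > 4/2, so s ≥ 3. First s ≥ 3 with gcd(s, 289) = 1 is s = 3. Thus m = 2·3 = 6.

6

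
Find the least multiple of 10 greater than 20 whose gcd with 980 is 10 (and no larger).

30

gcd(a, 980) = 10 forces 10 | a; write a = 10s. Then gcd(10s, 10·98) = 10·gcd(s, 98), so need gcd(s, 98) = 1.
10s > 20 gives s ≥ 3. The least s ≥ 3 coprime to 98 is 3, so a = 10·3 = 30.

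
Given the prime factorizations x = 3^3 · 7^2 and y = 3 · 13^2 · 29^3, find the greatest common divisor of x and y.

3

min exponent per shared prime: 3 = 3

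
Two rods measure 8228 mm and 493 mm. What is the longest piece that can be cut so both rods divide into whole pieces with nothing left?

Euclid: 8228 = 16·493 + 340; 493 = 1·340 + 153; 340 = 2·153 + 34; 153 = 4·34 + 17; 34 = 2·17 + 0. Last nonzero remainder: 17.

17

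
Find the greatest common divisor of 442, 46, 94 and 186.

442 = 2 · 13 · 17; 46 = 2 · 23; 94 = 2 · 47; 186 = 2 · 3 · 31
gcd takes min exponent of each prime: 2 = 2

2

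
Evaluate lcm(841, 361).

303601

gcd first: 841 = 2·361 + 119; 361 = 3·119 + 4; 119 = 29·4 + 3; 4 = 1·3 + 1; 3 = 3·1 + 0 → gcd = 1
lcm = 841·361/gcd = 303601/1 = 303601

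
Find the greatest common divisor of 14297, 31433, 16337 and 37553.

17

14297 = 17 · 29²; 31433 = 17 · 43²; 16337 = 17 · 31²; 37553 = 17 · 47²
gcd takes min exponent of each prime: 17 = 17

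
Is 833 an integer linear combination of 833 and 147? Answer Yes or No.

Yes

gcd(833, 147): 833 = 5·147 + 98; 147 = 1·98 + 49; 98 = 2·49 + 0 → 49
49 divides 833, so a solution exists.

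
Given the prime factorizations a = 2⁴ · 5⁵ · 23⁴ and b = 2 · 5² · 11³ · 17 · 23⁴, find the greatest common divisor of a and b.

13992050

min exponent per shared prime: 2 · 5² · 23⁴ = 13992050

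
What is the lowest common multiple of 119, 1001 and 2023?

289289

119 = 7 · 17; 1001 = 7 · 11 · 13; 2023 = 7 · 17²
lcm takes max exponent of each prime: 7 · 11 · 13 · 17² = 289289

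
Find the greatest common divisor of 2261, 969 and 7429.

323

gcd(2261, 969): 2261 = 2·969 + 323; 969 = 3·323 + 0 → 323
gcd(323, 7429): 7429 = 23·323 + 0 → 323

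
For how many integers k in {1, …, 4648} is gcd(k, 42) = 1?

1328

Prime factors of 42: 2, 3, 7. Count integers ≤ 4648 divisible by none of them.
By inclusion–exclusion: 4648 − ⌊4648/2⌋ − ⌊4648/3⌋ − ⌊4648/7⌋ + ⌊4648/6⌋ + ⌊4648/14⌋ + ⌊4648/21⌋ − ⌊4648/42⌋ = 1328.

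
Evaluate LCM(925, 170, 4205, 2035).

290943950

lcm(925, 170) = 925·170/gcd = 157250/5 = 31450
lcm(31450, 4205) = 31450·4205/gcd = 132247250/5 = 26449450
lcm(26449450, 2035) = 26449450·2035/gcd = 53824630750/185 = 290943950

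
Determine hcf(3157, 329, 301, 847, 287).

3157 = 7 · 11 · 41; 329 = 7 · 47; 301 = 7 · 43; 847 = 7 · 11²; 287 = 7 · 41
gcd takes min exponent of each prime: 7 = 7

7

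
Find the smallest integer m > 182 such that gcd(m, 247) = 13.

195

247 = 13·19. Any m with gcd(m, 247) = 13 is a multiple of 13, say 13s, with s coprime to 19.
Need s > 182/13, so s ≥ 15. First s ≥ 15 with gcd(s, 19) = 1 is s = 15. Thus m = 13·15 = 195.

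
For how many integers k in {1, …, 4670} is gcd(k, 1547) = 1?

Prime factors of 1547: 7, 13, 17. Count integers ≤ 4670 divisible by none of them.
By inclusion–exclusion: 4670 − ⌊4670/7⌋ − ⌊4670/13⌋ − ⌊4670/17⌋ + ⌊4670/91⌋ + ⌊4670/119⌋ + ⌊4670/221⌋ − ⌊4670/1547⌋ = 3478.

3478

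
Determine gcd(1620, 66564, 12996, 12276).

36

gcd(1620, 66564): 66564 = 41·1620 + 144; 1620 = 11·144 + 36; 144 = 4·36 + 0 → 36
gcd(36, 12996): 12996 = 361·36 + 0 → 36
gcd(36, 12276): 12276 = 341·36 + 0 → 36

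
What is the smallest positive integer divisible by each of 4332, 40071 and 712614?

52733436

lcm(4332, 40071) = 4332·40071/gcd = 173587572/1083 = 160284
lcm(160284, 712614) = 160284·712614/gcd = 114220622376/2166 = 52733436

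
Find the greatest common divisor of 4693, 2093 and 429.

gcd(4693, 2093): 4693 = 2·2093 + 507; 2093 = 4·507 + 65; 507 = 7·65 + 52; 65 = 1·52 + 13; 52 = 4·13 + 0 → 13
gcd(13, 429): 429 = 33·13 + 0 → 13

13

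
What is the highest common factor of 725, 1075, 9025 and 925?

725 = 5² · 29; 1075 = 5² · 43; 9025 = 5² · 19²; 925 = 5² · 37
gcd takes min exponent of each prime: 5² = 25

25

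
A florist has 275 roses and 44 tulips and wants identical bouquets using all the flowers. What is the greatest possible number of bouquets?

11

Euclid: 275 = 6·44 + 11; 44 = 4·11 + 0. Last nonzero remainder: 11.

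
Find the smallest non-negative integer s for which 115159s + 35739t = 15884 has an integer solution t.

2

gcd(115159, 35739) = 3971 (Euclid: 115159 = 3·35739 + 7942; 35739 = 4·7942 + 3971; 7942 = 2·3971 + 0), and 3971 | 15884.
Extended Euclid: 115159·(-4) + 35739·(13) = 3971. Scale by 4: s₀ = -16.
General solution s = s₀ + 9k; reducing mod 9 gives s = 2 (and t = -6).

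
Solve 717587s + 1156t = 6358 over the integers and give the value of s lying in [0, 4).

2

Euclid: 717587 = 620·1156 + 867; 1156 = 1·867 + 289; 867 = 3·289 + 0 → gcd = 289; 6358 = 289·22.
Back-substitution yields 717587·(-1) + 1156·(621) = 289, so one solution is s = -1·22 = -22, t = 621·22 = 13662.
Solutions in s differ by 1156/289 = 4; the one in [0, 4) is -22 mod 4 = 2.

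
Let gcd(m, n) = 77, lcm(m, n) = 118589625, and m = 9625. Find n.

Using mn = gcd(m,n)·lcm(m,n) = 77·118589625 = 9131401125, we get n = 9131401125/9625 = 948717.

948717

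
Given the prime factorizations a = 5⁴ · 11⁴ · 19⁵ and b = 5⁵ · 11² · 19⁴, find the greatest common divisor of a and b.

min exponent per shared prime: 5⁴ · 11² · 19⁴ = 9855525625

9855525625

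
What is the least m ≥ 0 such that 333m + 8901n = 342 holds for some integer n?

696

gcd(333, 8901) = 9 (Euclid: 8901 = 26·333 + 243; 333 = 1·243 + 90; 243 = 2·90 + 63; 90 = 1·63 + 27; 63 = 2·27 + 9; 27 = 3·9 + 0), and 9 | 342.
Extended Euclid: 333·(-294) + 8901·(11) = 9. Scale by 38: m₀ = -11172.
General solution m = m₀ + 989t; reducing mod 989 gives m = 696 (and n = -26).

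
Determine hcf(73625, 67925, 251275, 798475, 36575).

gcd(73625, 67925): 73625 = 1·67925 + 5700; 67925 = 11·5700 + 5225; 5700 = 1·5225 + 475; 5225 = 11·475 + 0 → 475
gcd(475, 251275): 251275 = 529·475 + 0 → 475
gcd(475, 798475): 798475 = 1681·475 + 0 → 475
gcd(475, 36575): 36575 = 77·475 + 0 → 475

475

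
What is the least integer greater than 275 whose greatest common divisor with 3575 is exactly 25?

Multiples of 25 above 275: 25·12, 25·13, … . Need the cofactor coprime to 3575/25 = 143.
Checking s = 12, 13, … the first with gcd(s, 143) = 1 is s = 12, giving 300.

300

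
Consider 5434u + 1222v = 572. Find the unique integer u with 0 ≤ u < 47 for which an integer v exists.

10

Euclid: 5434 = 4·1222 + 546; 1222 = 2·546 + 130; 546 = 4·130 + 26; 130 = 5·26 + 0 → gcd = 26; 572 = 26·22.
Back-substitution yields 5434·(9) + 1222·(-40) = 26, so one solution is u = 9·22 = 198, v = -40·22 = -880.
Solutions in u differ by 1222/26 = 47; the one in [0, 47) is 198 mod 47 = 10.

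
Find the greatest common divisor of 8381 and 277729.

8381 = 17² · 29
277729 = 17² · 31²
Common: 17² = 289

289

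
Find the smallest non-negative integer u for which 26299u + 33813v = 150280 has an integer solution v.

Reduce mod 33813: 26299u ≡ 150280 (mod 33813). With g = gcd(26299, 33813) = 3757 dividing 150280, divide through: 7u ≡ 40 (mod 9).
Since gcd(7, 9) = 1, u ≡ 40·(7)⁻¹ ≡ 7 (mod 9). Smallest non-negative: 7.

7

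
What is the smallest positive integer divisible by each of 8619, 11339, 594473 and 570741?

2249752916234967

8619 = 3 · 13² · 17; 11339 = 17 · 23 · 29; 594473 = 11² · 17³; 570741 = 3 · 17 · 19² · 31
lcm takes max exponent of each prime: 3 · 11² · 13² · 17³ · 19² · 23 · 29 · 31 = 2249752916234967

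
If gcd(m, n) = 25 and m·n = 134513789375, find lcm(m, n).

5380551575

For any two positive integers, gcd × lcm equals their product. Hence lcm = 134513789375 / 25 = 5380551575.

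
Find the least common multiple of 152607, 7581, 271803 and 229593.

lcm(152607, 7581) = 152607·7581/gcd = 1156913667/21 = 55091127
lcm(55091127, 271803) = 55091127·271803/gcd = 14973933591981/903 = 16582429227
lcm(16582429227, 229593) = 16582429227·229593/gcd = 3807209673514611/273 = 13945822979907

13945822979907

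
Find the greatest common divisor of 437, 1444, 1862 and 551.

19

437 = 19 · 23; 1444 = 2² · 19²; 1862 = 2 · 7² · 19; 551 = 19 · 29
gcd takes min exponent of each prime: 19 = 19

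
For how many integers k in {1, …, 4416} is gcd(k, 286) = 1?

Prime factors of 286: 2, 11, 13. Count integers ≤ 4416 divisible by none of them.
By inclusion–exclusion: 4416 − ⌊4416/2⌋ − ⌊4416/11⌋ − ⌊4416/13⌋ + ⌊4416/22⌋ + ⌊4416/26⌋ + ⌊4416/143⌋ − ⌊4416/286⌋ = 1852.

1852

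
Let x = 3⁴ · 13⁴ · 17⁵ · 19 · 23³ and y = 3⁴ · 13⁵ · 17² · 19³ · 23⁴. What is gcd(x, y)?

min exponent per shared prime: 3⁴ · 13⁴ · 17² · 19 · 23³ = 154558672828677

154558672828677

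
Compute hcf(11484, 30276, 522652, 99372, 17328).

gcd(11484, 30276): 30276 = 2·11484 + 7308; 11484 = 1·7308 + 4176; 7308 = 1·4176 + 3132; 4176 = 1·3132 + 1044; 3132 = 3·1044 + 0 → 1044
gcd(1044, 522652): 522652 = 500·1044 + 652; 1044 = 1·652 + 392; 652 = 1·392 + 260; 392 = 1·260 + 132; 260 = 1·132 + 128; 132 = 1·128 + 4; 128 = 32·4 + 0 → 4
gcd(4, 99372): 99372 = 24843·4 + 0 → 4
gcd(4, 17328): 17328 = 4332·4 + 0 → 4

4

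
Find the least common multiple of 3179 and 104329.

3179 = 11 · 17²; 104329 = 17² · 19²
max exponents: 11 · 17² · 19² = 1147619

1147619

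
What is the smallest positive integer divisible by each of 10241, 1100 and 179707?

16730721700

10241 = 7² · 11 · 19; 1100 = 2² · 5² · 11; 179707 = 11 · 17 · 31²
lcm takes max exponent of each prime: 2² · 5² · 7² · 11 · 17 · 19 · 31² = 16730721700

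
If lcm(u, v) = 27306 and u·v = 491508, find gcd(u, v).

18

gcd·lcm = product, so gcd = 491508/27306 = 18.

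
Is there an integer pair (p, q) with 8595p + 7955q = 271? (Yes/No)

By Bézout, 8595p + 7955q = 271 has integer solutions iff gcd(8595, 7955) | 271.
Euclid: 8595 = 1·7955 + 640; 7955 = 12·640 + 275; 640 = 2·275 + 90; 275 = 3·90 + 5; 90 = 18·5 + 0. gcd = 5; 271 mod 5 = 1. No.

No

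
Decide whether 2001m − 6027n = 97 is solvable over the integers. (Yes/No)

gcd(2001, 6027): 6027 = 3·2001 + 24; 2001 = 83·24 + 9; 24 = 2·9 + 6; 9 = 1·6 + 3; 6 = 2·3 + 0 → 3
3 does not divide 97, so a solution does not exist.

No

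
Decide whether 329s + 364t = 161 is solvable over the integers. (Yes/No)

By Bézout, 329s + 364t = 161 has integer solutions iff gcd(329, 364) | 161.
Euclid: 364 = 1·329 + 35; 329 = 9·35 + 14; 35 = 2·14 + 7; 14 = 2·7 + 0. gcd = 7; 161 mod 7 = 0. Yes.

Yes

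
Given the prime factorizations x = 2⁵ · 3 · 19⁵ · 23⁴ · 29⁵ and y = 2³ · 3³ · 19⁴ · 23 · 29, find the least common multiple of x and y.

max exponent per prime: 2⁵ · 3³ · 19⁵ · 23⁴ · 29⁵ = 12279567784655261598624

12279567784655261598624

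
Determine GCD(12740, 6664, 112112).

gcd(12740, 6664): 12740 = 1·6664 + 6076; 6664 = 1·6076 + 588; 6076 = 10·588 + 196; 588 = 3·196 + 0 → 196
gcd(196, 112112): 112112 = 572·196 + 0 → 196

196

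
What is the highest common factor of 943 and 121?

Euclid: 943 = 7·121 + 96; 121 = 1·96 + 25; 96 = 3·25 + 21; 25 = 1·21 + 4; 21 = 5·4 + 1; 4 = 4·1 + 0. Last nonzero remainder: 1.

1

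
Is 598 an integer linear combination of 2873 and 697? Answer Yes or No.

No

gcd(2873, 697): 2873 = 4·697 + 85; 697 = 8·85 + 17; 85 = 5·17 + 0 → 17
17 does not divide 598, so a solution does not exist.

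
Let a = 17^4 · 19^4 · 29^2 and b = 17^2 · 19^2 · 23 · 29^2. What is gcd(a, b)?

min exponent per shared prime: 17^2 · 19^2 · 29^2 = 87740689

87740689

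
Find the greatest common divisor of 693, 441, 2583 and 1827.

gcd(693, 441): 693 = 1·441 + 252; 441 = 1·252 + 189; 252 = 1·189 + 63; 189 = 3·63 + 0 → 63
gcd(63, 2583): 2583 = 41·63 + 0 → 63
gcd(63, 1827): 1827 = 29·63 + 0 → 63

63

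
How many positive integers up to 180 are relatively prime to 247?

158

247 = 13·19. Inclusion–exclusion on these primes:
180 − ⌊180/13⌋ − ⌊180/19⌋ + ⌊180/247⌋ = 158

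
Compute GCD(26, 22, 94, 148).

2

gcd(26, 22): 26 = 1·22 + 4; 22 = 5·4 + 2; 4 = 2·2 + 0 → 2
gcd(2, 94): 94 = 47·2 + 0 → 2
gcd(2, 148): 148 = 74·2 + 0 → 2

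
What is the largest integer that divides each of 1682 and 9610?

2

1682 = 2 · 29²
9610 = 2 · 5 · 31²
Common: 2 = 2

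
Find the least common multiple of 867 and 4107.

1186923

867 = 3 · 17²; 4107 = 3 · 37²
max exponents: 3 · 17² · 37² = 1186923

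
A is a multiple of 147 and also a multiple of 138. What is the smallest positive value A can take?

gcd first: 147 = 1·138 + 9; 138 = 15·9 + 3; 9 = 3·3 + 0 → gcd = 3
lcm = 147·138/gcd = 20286/3 = 6762

6762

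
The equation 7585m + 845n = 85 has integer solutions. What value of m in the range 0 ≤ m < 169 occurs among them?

38

Euclid: 7585 = 8·845 + 825; 845 = 1·825 + 20; 825 = 41·20 + 5; 20 = 4·5 + 0 → gcd = 5; 85 = 5·17.
Back-substitution yields 7585·(42) + 845·(-377) = 5, so one solution is m = 42·17 = 714, n = -377·17 = -6409.
Solutions in m differ by 845/5 = 169; the one in [0, 169) is 714 mod 169 = 38.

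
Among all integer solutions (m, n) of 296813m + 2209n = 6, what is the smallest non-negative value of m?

271

gcd(296813, 2209) = 1 (Euclid: 296813 = 134·2209 + 807; 2209 = 2·807 + 595; 807 = 1·595 + 212; 595 = 2·212 + 171; 212 = 1·171 + 41; 171 = 4·41 + 7; 41 = 5·7 + 6; 7 = 1·6 + 1; 6 = 6·1 + 0), and 1 | 6.
Extended Euclid: 296813·(-323) + 2209·(43400) = 1. Scale by 6: m₀ = -1938.
General solution m = m₀ + 2209t; reducing mod 2209 gives m = 271 (and n = -36413).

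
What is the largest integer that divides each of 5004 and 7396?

Euclid: 7396 = 1·5004 + 2392; 5004 = 2·2392 + 220; 2392 = 10·220 + 192; 220 = 1·192 + 28; 192 = 6·28 + 24; 28 = 1·24 + 4; 24 = 6·4 + 0. Last nonzero remainder: 4.

4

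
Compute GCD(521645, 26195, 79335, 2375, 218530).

521645 = 5 · 17² · 19²; 26195 = 5 · 13² · 31; 79335 = 3² · 5 · 41 · 43; 2375 = 5³ · 19; 218530 = 2 · 5 · 13 · 41²
gcd takes min exponent of each prime: 5 = 5

5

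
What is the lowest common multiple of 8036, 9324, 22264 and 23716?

8036 = 2² · 7² · 41; 9324 = 2² · 3² · 7 · 37; 22264 = 2³ · 11² · 23; 23716 = 2² · 7² · 11²
lcm takes max exponent of each prime: 2³ · 3² · 7² · 11² · 23 · 37 · 41 = 14894549208

14894549208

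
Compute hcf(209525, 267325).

7225

209525 = 5² · 17² · 29
267325 = 5² · 17² · 37
Common: 5² · 17² = 7225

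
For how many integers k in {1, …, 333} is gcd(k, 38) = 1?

38 = 2·19. Inclusion–exclusion on these primes:
333 − ⌊333/2⌋ − ⌊333/19⌋ + ⌊333/38⌋ = 158

158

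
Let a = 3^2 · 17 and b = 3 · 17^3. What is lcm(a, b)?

max exponent per prime: 3^2 · 17^3 = 44217

44217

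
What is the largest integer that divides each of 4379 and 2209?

4379 = 29 · 151
2209 = 47²
Common: 1 = 1

1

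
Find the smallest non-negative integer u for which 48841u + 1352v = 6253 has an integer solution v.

5

Euclid: 48841 = 36·1352 + 169; 1352 = 8·169 + 0 → gcd = 169; 6253 = 169·37.
Back-substitution yields 48841·(1) + 1352·(-36) = 169, so one solution is u = 1·37 = 37, v = -36·37 = -1332.
Solutions in u differ by 1352/169 = 8; the one in [0, 8) is 37 mod 8 = 5.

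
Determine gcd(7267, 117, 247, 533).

13

7267 = 13² · 43; 117 = 3² · 13; 247 = 13 · 19; 533 = 13 · 41
gcd takes min exponent of each prime: 13 = 13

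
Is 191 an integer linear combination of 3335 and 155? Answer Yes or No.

No

gcd(3335, 155): 3335 = 21·155 + 80; 155 = 1·80 + 75; 80 = 1·75 + 5; 75 = 15·5 + 0 → 5
5 does not divide 191, so a solution does not exist.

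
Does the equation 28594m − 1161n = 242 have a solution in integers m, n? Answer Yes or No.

By Bézout, 28594m − 1161n = 242 has integer solutions iff gcd(28594, 1161) | 242.
Euclid: 28594 = 24·1161 + 730; 1161 = 1·730 + 431; 730 = 1·431 + 299; 431 = 1·299 + 132; 299 = 2·132 + 35; 132 = 3·35 + 27; 35 = 1·27 + 8; 27 = 3·8 + 3; 8 = 2·3 + 2; 3 = 1·2 + 1; 2 = 2·1 + 0. gcd = 1; 242 mod 1 = 0. Yes.

Yes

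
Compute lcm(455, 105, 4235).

165165

455 = 5 · 7 · 13; 105 = 3 · 5 · 7; 4235 = 5 · 7 · 11²
lcm takes max exponent of each prime: 3 · 5 · 7 · 11² · 13 = 165165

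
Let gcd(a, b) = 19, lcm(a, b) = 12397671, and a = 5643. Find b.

41743

Using ab = gcd(a,b)·lcm(a,b) = 19·12397671 = 235555749, we get b = 235555749/5643 = 41743.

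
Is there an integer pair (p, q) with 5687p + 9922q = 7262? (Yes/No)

No

By Bézout, 5687p + 9922q = 7262 has integer solutions iff gcd(5687, 9922) | 7262.
Euclid: 9922 = 1·5687 + 4235; 5687 = 1·4235 + 1452; 4235 = 2·1452 + 1331; 1452 = 1·1331 + 121; 1331 = 11·121 + 0. gcd = 121; 7262 mod 121 = 2. No.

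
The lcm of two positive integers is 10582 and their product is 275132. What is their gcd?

26

gcd·lcm = product, so gcd = 275132/10582 = 26.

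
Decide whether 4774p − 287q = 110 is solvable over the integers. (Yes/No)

No

gcd(4774, 287): 4774 = 16·287 + 182; 287 = 1·182 + 105; 182 = 1·105 + 77; 105 = 1·77 + 28; 77 = 2·28 + 21; 28 = 1·21 + 7; 21 = 3·7 + 0 → 7
7 does not divide 110, so a solution does not exist.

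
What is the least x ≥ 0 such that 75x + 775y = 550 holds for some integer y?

Euclid: 775 = 10·75 + 25; 75 = 3·25 + 0 → gcd = 25; 550 = 25·22.
Back-substitution yields 75·(-10) + 775·(1) = 25, so one solution is x = -10·22 = -220, y = 1·22 = 22.
Solutions in x differ by 775/25 = 31; the one in [0, 31) is -220 mod 31 = 28.

28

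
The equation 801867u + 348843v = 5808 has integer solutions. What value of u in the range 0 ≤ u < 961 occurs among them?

Euclid: 801867 = 2·348843 + 104181; 348843 = 3·104181 + 36300; 104181 = 2·36300 + 31581; 36300 = 1·31581 + 4719; 31581 = 6·4719 + 3267; 4719 = 1·3267 + 1452; 3267 = 2·1452 + 363; 1452 = 4·363 + 0 → gcd = 363; 5808 = 363·16.
Back-substitution yields 801867·(221) + 348843·(-508) = 363, so one solution is u = 221·16 = 3536, v = -508·16 = -8128.
Solutions in u differ by 348843/363 = 961; the one in [0, 961) is 3536 mod 961 = 653.

653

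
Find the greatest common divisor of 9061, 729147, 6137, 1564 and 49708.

17

gcd(9061, 729147): 729147 = 80·9061 + 4267; 9061 = 2·4267 + 527; 4267 = 8·527 + 51; 527 = 10·51 + 17; 51 = 3·17 + 0 → 17
gcd(17, 6137): 6137 = 361·17 + 0 → 17
gcd(17, 1564): 1564 = 92·17 + 0 → 17
gcd(17, 49708): 49708 = 2924·17 + 0 → 17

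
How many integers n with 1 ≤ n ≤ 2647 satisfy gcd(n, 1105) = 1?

Prime factors of 1105: 5, 13, 17. Count integers ≤ 2647 divisible by none of them.
By inclusion–exclusion: 2647 − ⌊2647/5⌋ − ⌊2647/13⌋ − ⌊2647/17⌋ + ⌊2647/65⌋ + ⌊2647/85⌋ + ⌊2647/221⌋ − ⌊2647/1105⌋ = 1840.

1840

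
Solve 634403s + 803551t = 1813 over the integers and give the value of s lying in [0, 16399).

14437

gcd(634403, 803551) = 49 (Euclid: 803551 = 1·634403 + 169148; 634403 = 3·169148 + 126959; 169148 = 1·126959 + 42189; 126959 = 3·42189 + 392; 42189 = 107·392 + 245; 392 = 1·245 + 147; 245 = 1·147 + 98; 147 = 1·98 + 49; 98 = 2·49 + 0), and 49 | 1813.
Extended Euclid: 634403·(6152) + 803551·(-4857) = 49. Scale by 37: s₀ = 227624.
General solution s = s₀ + 16399k; reducing mod 16399 gives s = 14437 (and t = -11398).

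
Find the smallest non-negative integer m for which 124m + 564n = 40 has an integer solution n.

Reduce mod 564: 124m ≡ 40 (mod 564). With g = gcd(124, 564) = 4 dividing 40, divide through: 31m ≡ 10 (mod 141).
Since gcd(31, 141) = 1, m ≡ 10·(31)⁻¹ ≡ 64 (mod 141). Smallest non-negative: 64.

64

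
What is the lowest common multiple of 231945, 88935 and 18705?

244982396505

231945 = 3 · 5 · 7 · 47²; 88935 = 3 · 5 · 7² · 11²; 18705 = 3 · 5 · 29 · 43
lcm takes max exponent of each prime: 3 · 5 · 7² · 11² · 29 · 43 · 47² = 244982396505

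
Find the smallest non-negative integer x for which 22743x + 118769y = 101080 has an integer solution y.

41

Reduce mod 118769: 22743x ≡ 101080 (mod 118769). With g = gcd(22743, 118769) = 2527 dividing 101080, divide through: 9x ≡ 40 (mod 47).
Since gcd(9, 47) = 1, x ≡ 40·(9)⁻¹ ≡ 41 (mod 47). Smallest non-negative: 41.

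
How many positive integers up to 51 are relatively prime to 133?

42

133 = 7·19. Inclusion–exclusion on these primes:
51 − ⌊51/7⌋ − ⌊51/19⌋ + ⌊51/133⌋ = 42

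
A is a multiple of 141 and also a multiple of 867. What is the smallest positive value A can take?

40749

141 = 3 · 47; 867 = 3 · 17²
max exponents: 3 · 17² · 47 = 40749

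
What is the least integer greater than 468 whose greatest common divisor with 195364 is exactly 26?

494

195364 = 26·7514. Any t with gcd(t, 195364) = 26 is a multiple of 26, say 26s, with s coprime to 7514.
Need s > 468/26, so s ≥ 19. First s ≥ 19 with gcd(s, 7514) = 1 is s = 19. Thus t = 26·19 = 494.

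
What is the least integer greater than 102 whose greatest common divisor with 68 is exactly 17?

68 = 17·4. Any x with gcd(x, 68) = 17 is a multiple of 17, say 17s, with s coprime to 4.
Need s > 102/17, so s ≥ 7. First s ≥ 7 with gcd(s, 4) = 1 is s = 7. Thus x = 17·7 = 119.

119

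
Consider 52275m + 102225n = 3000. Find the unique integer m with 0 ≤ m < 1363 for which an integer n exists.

794

gcd(52275, 102225) = 75 (Euclid: 102225 = 1·52275 + 49950; 52275 = 1·49950 + 2325; 49950 = 21·2325 + 1125; 2325 = 2·1125 + 75; 1125 = 15·75 + 0), and 75 | 3000.
Extended Euclid: 52275·(88) + 102225·(-45) = 75. Scale by 40: m₀ = 3520.
General solution m = m₀ + 1363t; reducing mod 1363 gives m = 794 (and n = -406).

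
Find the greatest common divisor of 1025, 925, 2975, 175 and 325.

25

1025 = 5² · 41; 925 = 5² · 37; 2975 = 5² · 7 · 17; 175 = 5² · 7; 325 = 5² · 13
gcd takes min exponent of each prime: 5² = 25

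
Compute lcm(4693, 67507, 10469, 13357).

4693 = 13 · 19²; 67507 = 11 · 17 · 19²; 10469 = 19² · 29; 13357 = 19² · 37
lcm takes max exponent of each prime: 11 · 13 · 17 · 19² · 29 · 37 = 941655143

941655143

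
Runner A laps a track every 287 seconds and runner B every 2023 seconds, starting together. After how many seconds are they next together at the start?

82943

gcd first: 2023 = 7·287 + 14; 287 = 20·14 + 7; 14 = 2·7 + 0 → gcd = 7
lcm = 287·2023/gcd = 580601/7 = 82943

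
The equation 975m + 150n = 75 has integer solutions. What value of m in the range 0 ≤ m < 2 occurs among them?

Reduce mod 150: 975m ≡ 75 (mod 150). With g = gcd(975, 150) = 75 dividing 75, divide through: 13m ≡ 1 (mod 2).
Since gcd(13, 2) = 1, m ≡ 1·(13)⁻¹ ≡ 1 (mod 2). Smallest non-negative: 1.

1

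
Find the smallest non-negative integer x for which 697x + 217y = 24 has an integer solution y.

Reduce mod 217: 697x ≡ 24 (mod 217). With g = gcd(697, 217) = 1 dividing 24, divide through: 697x ≡ 24 (mod 217).
Since gcd(697, 217) = 1, x ≡ 24·(697)⁻¹ ≡ 76 (mod 217). Smallest non-negative: 76.

76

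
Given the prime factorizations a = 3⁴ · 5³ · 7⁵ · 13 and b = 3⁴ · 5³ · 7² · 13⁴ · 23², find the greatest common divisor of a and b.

6449625

min exponent per shared prime: 3⁴ · 5³ · 7² · 13 = 6449625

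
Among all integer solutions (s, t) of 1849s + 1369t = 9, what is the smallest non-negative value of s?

Reduce mod 1369: 1849s ≡ 9 (mod 1369). With g = gcd(1849, 1369) = 1 dividing 9, divide through: 1849s ≡ 9 (mod 1369).
Since gcd(1849, 1369) = 1, s ≡ 9·(1849)⁻¹ ≡ 1138 (mod 1369). Smallest non-negative: 1138.

1138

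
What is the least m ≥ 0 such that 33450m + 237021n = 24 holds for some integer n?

29803

Reduce mod 237021: 33450m ≡ 24 (mod 237021). With g = gcd(33450, 237021) = 3 dividing 24, divide through: 11150m ≡ 8 (mod 79007).
Since gcd(11150, 79007) = 1, m ≡ 8·(11150)⁻¹ ≡ 29803 (mod 79007). Smallest non-negative: 29803.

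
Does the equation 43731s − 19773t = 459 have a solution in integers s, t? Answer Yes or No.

Yes

By Bézout, 43731s − 19773t = 459 has integer solutions iff gcd(43731, 19773) | 459.
Euclid: 43731 = 2·19773 + 4185; 19773 = 4·4185 + 3033; 4185 = 1·3033 + 1152; 3033 = 2·1152 + 729; 1152 = 1·729 + 423; 729 = 1·423 + 306; 423 = 1·306 + 117; 306 = 2·117 + 72; 117 = 1·72 + 45; 72 = 1·45 + 27; 45 = 1·27 + 18; 27 = 1·18 + 9; 18 = 2·9 + 0. gcd = 9; 459 mod 9 = 0. Yes.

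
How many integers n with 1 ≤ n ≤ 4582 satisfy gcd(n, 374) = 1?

Prime factors of 374: 2, 11, 17. Count integers ≤ 4582 divisible by none of them.
By inclusion–exclusion: 4582 − ⌊4582/2⌋ − ⌊4582/11⌋ − ⌊4582/17⌋ + ⌊4582/22⌋ + ⌊4582/34⌋ + ⌊4582/187⌋ − ⌊4582/374⌋ = 1960.

1960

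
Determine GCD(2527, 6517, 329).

7

2527 = 7 · 19²; 6517 = 7³ · 19; 329 = 7 · 47
gcd takes min exponent of each prime: 7 = 7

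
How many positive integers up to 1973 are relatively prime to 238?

796

Prime factors of 238: 2, 7, 17. Count integers ≤ 1973 divisible by none of them.
By inclusion–exclusion: 1973 − ⌊1973/2⌋ − ⌊1973/7⌋ − ⌊1973/17⌋ + ⌊1973/14⌋ + ⌊1973/34⌋ + ⌊1973/119⌋ − ⌊1973/238⌋ = 796.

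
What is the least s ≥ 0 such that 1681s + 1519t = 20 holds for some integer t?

Reduce mod 1519: 1681s ≡ 20 (mod 1519). With g = gcd(1681, 1519) = 1 dividing 20, divide through: 1681s ≡ 20 (mod 1519).
Since gcd(1681, 1519) = 1, s ≡ 20·(1681)⁻¹ ≡ 769 (mod 1519). Smallest non-negative: 769.

769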